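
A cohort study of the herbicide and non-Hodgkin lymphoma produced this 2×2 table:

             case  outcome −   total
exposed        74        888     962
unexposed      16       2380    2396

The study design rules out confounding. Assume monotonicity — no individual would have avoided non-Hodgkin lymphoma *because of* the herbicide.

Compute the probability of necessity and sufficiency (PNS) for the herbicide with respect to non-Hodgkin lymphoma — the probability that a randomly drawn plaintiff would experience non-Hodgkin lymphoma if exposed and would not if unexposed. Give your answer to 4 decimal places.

p₁ = P(outcome | exposed) = 74/962 = 0.076923
p₀ = P(outcome | unexposed) = 16/2396 = 0.0066778
Under exogeneity and monotonicity, PNS = p₁ − p₀.
PNS = 0.076923 − 0.0066778 = 0.070245

PNS ≈ 0.0702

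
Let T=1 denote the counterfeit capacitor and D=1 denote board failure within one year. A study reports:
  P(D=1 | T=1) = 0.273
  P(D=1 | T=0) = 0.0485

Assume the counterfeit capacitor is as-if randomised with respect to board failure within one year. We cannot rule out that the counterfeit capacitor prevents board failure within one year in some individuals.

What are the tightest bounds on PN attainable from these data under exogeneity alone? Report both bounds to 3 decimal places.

0.822 ≤ PN ≤ 1.000

Let p₁ = 0.273, p₀ = 0.0485.
Under exogeneity alone the bounds on PN are max{0,(p₁−p₀)/p₁} ≤ PN ≤ min{1,(1−p₀)/p₁}.
  lower = (p₁ − p₀)/p₁ = 0.2245 / 0.273 ≈ 0.8223
  upper = min{1, (1 − p₀)/p₁} = 0.9515 / 0.273 ≈ 3.4853 → capped at 1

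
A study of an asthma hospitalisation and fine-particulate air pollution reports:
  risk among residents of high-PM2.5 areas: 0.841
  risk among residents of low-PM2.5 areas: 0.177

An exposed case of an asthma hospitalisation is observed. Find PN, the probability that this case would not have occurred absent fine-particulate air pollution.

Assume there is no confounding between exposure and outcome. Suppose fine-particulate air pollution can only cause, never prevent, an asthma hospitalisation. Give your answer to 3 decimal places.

PN ≈ 0.790

Let p₁ = 0.841, p₀ = 0.177.
Under exogeneity and monotonicity, PN = (p₁ − p₀) / p₁.
PN = (0.841 − 0.177) / 0.841 = 0.664 / 0.841 ≈ 0.7895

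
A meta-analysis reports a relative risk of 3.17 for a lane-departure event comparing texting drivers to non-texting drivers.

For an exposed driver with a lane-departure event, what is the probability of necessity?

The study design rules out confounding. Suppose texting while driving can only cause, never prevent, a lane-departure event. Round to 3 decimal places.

PN ≈ 0.685

Under exogeneity and monotonicity, PN = (RR − 1) / RR = 1 − 1/RR.
PN = (3.17 − 1) / 3.17 = 2.17 / 3.17 ≈ 0.6845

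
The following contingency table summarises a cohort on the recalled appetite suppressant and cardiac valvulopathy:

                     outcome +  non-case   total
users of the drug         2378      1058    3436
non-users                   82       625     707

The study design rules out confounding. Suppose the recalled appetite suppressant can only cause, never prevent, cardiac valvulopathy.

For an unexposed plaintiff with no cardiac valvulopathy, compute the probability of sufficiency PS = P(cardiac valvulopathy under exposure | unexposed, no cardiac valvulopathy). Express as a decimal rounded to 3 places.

p₁ = P(outcome | exposed) = 2378/3436 = 0.69208
p₀ = P(outcome | unexposed) = 82/707 = 0.11598
Under exogeneity and monotonicity, PS = (p₁ − p₀)/(1 − p₀).
PS = (0.69208 − 0.11598) / 0.88402 ≈ 0.6517

PS ≈ 0.652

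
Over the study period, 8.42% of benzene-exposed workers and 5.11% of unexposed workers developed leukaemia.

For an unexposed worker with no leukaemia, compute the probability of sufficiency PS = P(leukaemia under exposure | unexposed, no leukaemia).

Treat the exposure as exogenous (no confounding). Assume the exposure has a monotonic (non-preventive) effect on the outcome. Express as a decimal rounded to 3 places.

PS ≈ 0.035

p₁ = 0.0842, p₀ = 0.0511.
Under exogeneity and monotonicity, PS = (p₁ − p₀) / (1 − p₀).
PS = (0.0842 − 0.0511) / (1 − 0.0511) = 0.0331 / 0.9489 ≈ 0.0349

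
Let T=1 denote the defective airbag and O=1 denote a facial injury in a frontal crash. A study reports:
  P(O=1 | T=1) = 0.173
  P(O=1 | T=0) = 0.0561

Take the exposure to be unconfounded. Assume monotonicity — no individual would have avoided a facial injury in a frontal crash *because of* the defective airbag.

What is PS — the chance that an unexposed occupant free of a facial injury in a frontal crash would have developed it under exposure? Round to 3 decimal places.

Let p₁ = 0.173, p₀ = 0.0561.
Under exogeneity and monotonicity, PS = (p₁ − p₀) / (1 − p₀).
PS = (0.173 − 0.0561) / (1 − 0.0561) = 0.1169 / 0.9439 ≈ 0.1238

PS ≈ 0.124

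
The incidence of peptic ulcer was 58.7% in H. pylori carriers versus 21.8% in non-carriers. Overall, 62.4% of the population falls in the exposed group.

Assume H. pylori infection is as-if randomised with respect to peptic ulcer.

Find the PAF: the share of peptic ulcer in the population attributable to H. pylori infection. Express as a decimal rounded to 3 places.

PAF ≈ 0.514

p₁ = 0.587, p₀ = 0.218.
Overall risk P(Y=1) = π·p₁ + (1−π)·p₀ = 0.624×0.587 + 0.376×0.218 = 0.44826.
Under exogeneity, PAF = [P(Y=1) − p₀] / P(Y=1).
PAF = (0.44826 − 0.218) / 0.44826 ≈ 0.5137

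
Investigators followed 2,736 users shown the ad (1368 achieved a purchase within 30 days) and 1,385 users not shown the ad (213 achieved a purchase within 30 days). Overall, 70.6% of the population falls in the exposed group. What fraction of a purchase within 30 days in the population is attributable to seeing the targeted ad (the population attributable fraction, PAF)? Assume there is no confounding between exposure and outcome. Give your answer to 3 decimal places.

p₁ = P(outcome | exposed) = 1368/2736 = 0.5
p₀ = P(outcome | unexposed) = 213/1385 = 0.15379
Overall risk P(Y=1) = π·p₁ + (1−π)·p₀ = 0.706×0.5 + 0.294×0.15379 = 0.39821.
Under exogeneity, PAF = [P(Y=1) − p₀] / P(Y=1).
PAF = (0.39821 − 0.15379) / 0.39821 ≈ 0.6138

PAF ≈ 0.614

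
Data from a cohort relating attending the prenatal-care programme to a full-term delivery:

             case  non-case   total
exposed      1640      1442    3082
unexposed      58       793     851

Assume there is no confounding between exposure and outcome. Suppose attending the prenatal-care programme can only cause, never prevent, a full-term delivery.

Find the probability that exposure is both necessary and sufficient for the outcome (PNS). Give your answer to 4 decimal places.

PNS ≈ 0.4640

p₁ = P(outcome | exposed) = 1640/3082 = 0.53212
p₀ = P(outcome | unexposed) = 58/851 = 0.068155
Under exogeneity and monotonicity, PNS = p₁ − p₀.
PNS = 0.53212 − 0.068155 = 0.46397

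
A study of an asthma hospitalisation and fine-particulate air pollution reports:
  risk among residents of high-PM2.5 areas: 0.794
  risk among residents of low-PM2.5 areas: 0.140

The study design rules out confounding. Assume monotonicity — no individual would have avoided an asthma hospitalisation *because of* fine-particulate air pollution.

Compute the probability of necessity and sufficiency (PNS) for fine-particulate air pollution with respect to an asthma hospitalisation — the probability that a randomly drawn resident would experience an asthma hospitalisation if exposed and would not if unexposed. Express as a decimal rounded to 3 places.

Let p₁ = 0.794, p₀ = 0.14.
Under exogeneity and monotonicity, PNS = p₁ − p₀.
PNS = 0.794 − 0.14 = 0.654

PNS ≈ 0.654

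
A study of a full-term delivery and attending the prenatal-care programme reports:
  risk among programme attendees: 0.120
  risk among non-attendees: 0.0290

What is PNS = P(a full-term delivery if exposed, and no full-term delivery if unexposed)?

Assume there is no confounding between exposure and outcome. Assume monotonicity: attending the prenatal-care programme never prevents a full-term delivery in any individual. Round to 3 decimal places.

PNS ≈ 0.091

Let p₁ = 0.12, p₀ = 0.029.
Under exogeneity and monotonicity, PNS = p₁ − p₀.
PNS = 0.12 − 0.029 = 0.091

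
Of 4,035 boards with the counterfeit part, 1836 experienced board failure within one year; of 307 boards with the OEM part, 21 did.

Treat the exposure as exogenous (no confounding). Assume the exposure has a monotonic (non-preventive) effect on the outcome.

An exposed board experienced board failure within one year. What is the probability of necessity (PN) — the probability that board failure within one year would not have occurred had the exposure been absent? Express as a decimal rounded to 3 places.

PN ≈ 0.850

p₁ = P(outcome | exposed) = 1836/4035 = 0.45502
p₀ = P(outcome | unexposed) = 21/307 = 0.068404
Under exogeneity and monotonicity, PN = (p₁ − p₀) / p₁.
PN = (0.45502 − 0.068404) / 0.45502 = 0.38661 / 0.45502 ≈ 0.8497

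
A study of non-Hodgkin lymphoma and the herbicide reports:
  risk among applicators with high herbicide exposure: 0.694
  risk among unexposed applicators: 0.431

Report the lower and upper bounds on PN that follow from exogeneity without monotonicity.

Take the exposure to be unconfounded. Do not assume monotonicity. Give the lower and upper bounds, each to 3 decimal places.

Let p₁ = 0.694, p₀ = 0.431.
Under exogeneity alone the bounds on PN are max{0,(p₁−p₀)/p₁} ≤ PN ≤ min{1,(1−p₀)/p₁}.
  lower = (p₁ − p₀)/p₁ = 0.263 / 0.694 ≈ 0.3790
  upper = min{1, (1 − p₀)/p₁} = 0.569 / 0.694 ≈ 0.8199

0.379 ≤ PN ≤ 0.820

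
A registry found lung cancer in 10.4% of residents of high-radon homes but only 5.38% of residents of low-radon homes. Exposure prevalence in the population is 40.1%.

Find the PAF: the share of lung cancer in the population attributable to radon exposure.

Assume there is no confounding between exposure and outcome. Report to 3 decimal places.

p₁ = 0.104, p₀ = 0.0538.
Overall risk P(Y=1) = π·p₁ + (1−π)·p₀ = 0.401×0.104 + 0.599×0.0538 = 0.07393.
Under exogeneity, PAF = [P(Y=1) − p₀] / P(Y=1).
PAF = (0.07393 − 0.0538) / 0.07393 ≈ 0.2723

PAF ≈ 0.272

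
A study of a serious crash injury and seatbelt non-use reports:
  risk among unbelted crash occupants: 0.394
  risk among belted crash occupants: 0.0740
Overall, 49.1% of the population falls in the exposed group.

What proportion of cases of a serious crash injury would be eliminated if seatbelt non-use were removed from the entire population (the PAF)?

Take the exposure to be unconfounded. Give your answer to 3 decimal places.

Let p₁ = 0.394, p₀ = 0.074.
Overall risk P(Y=1) = π·p₁ + (1−π)·p₀ = 0.491×0.394 + 0.509×0.074 = 0.23112.
Under exogeneity, PAF = [P(Y=1) − p₀] / P(Y=1).
PAF = (0.23112 − 0.074) / 0.23112 ≈ 0.6798

PAF ≈ 0.680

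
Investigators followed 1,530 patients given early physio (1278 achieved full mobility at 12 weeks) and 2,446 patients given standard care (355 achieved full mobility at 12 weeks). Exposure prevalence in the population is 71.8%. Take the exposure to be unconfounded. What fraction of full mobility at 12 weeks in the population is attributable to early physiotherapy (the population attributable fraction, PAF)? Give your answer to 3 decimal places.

p₁ = P(outcome | exposed) = 1278/1530 = 0.83529
p₀ = P(outcome | unexposed) = 355/2446 = 0.14513
Overall risk P(Y=1) = π·p₁ + (1−π)·p₀ = 0.718×0.83529 + 0.282×0.14513 = 0.64067.
Under exogeneity, PAF = [P(Y=1) − p₀] / P(Y=1).
PAF = (0.64067 − 0.14513) / 0.64067 ≈ 0.7735

PAF ≈ 0.773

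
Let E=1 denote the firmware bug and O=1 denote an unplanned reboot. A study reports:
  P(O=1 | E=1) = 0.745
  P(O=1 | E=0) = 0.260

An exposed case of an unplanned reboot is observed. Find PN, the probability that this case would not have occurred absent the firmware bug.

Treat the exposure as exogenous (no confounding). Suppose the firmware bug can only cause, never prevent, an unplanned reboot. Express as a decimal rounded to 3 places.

Let p₁ = 0.745, p₀ = 0.26.
Under exogeneity and monotonicity, PN = (p₁ − p₀) / p₁.
PN = (0.745 − 0.26) / 0.745 = 0.485 / 0.745 ≈ 0.6510

PN ≈ 0.651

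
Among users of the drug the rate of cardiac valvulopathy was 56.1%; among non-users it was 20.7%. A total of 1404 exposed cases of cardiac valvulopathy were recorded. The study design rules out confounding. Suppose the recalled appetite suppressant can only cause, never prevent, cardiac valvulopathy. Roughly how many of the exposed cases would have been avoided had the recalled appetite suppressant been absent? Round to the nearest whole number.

p₁ = 0.561, p₀ = 0.207.
PN = (p₁ − p₀)/p₁ = (0.561 − 0.207) / 0.561 ≈ 0.63102.
Attributable cases ≈ PN × (exposed cases) = 0.63102 × 1404 ≈ 885.95.

about 886 cases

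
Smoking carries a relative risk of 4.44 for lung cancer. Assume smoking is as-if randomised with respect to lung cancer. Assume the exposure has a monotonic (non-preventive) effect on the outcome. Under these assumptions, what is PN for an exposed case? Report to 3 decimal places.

Under exogeneity and monotonicity, PN = (RR − 1) / RR = 1 − 1/RR.
PN = (4.44 − 1) / 4.44 = 3.44 / 4.44 ≈ 0.7748

PN ≈ 0.775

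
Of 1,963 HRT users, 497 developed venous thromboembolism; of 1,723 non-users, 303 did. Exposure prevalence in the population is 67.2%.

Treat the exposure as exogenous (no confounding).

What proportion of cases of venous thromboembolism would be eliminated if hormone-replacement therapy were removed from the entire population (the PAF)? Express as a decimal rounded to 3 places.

PAF ≈ 0.228

p₁ = P(outcome | exposed) = 497/1963 = 0.25318
p₀ = P(outcome | unexposed) = 303/1723 = 0.17586
Overall risk P(Y=1) = π·p₁ + (1−π)·p₀ = 0.672×0.25318 + 0.328×0.17586 = 0.22782.
Under exogeneity, PAF = [P(Y=1) − p₀] / P(Y=1).
PAF = (0.22782 − 0.17586) / 0.22782 ≈ 0.2281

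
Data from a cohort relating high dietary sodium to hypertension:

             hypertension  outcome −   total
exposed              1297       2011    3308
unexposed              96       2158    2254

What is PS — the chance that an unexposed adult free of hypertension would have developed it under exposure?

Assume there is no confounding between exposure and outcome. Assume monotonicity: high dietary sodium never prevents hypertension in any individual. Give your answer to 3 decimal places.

p₁ = P(outcome | exposed) = 1297/3308 = 0.39208
p₀ = P(outcome | unexposed) = 96/2254 = 0.042591
Under exogeneity and monotonicity, PS = (p₁ − p₀) / (1 − p₀).
PS = (0.39208 − 0.042591) / (1 − 0.042591) = 0.34949 / 0.95741 ≈ 0.3650

PS ≈ 0.365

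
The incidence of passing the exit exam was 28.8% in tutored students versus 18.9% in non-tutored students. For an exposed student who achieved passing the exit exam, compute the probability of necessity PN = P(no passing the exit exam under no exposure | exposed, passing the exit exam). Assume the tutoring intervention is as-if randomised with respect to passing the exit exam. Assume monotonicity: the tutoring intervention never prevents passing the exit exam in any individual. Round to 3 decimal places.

p₁ = 0.288, p₀ = 0.189.
Under exogeneity and monotonicity, PN = (p₁ − p₀) / p₁.
PN = (0.288 − 0.189) / 0.288 = 0.099 / 0.288 ≈ 0.3438

PN ≈ 0.344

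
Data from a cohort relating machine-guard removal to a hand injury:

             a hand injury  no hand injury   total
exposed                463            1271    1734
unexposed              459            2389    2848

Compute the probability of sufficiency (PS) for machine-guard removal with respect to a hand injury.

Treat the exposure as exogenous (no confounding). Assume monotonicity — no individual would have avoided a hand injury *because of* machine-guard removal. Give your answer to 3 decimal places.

p₁ = P(outcome | exposed) = 463/1734 = 0.26701
p₀ = P(outcome | unexposed) = 459/2848 = 0.16117
Under exogeneity and monotonicity, PS = (p₁ − p₀) / (1 − p₀).
PS = (0.26701 − 0.16117) / (1 − 0.16117) = 0.10585 / 0.83883 ≈ 0.1262

PS ≈ 0.126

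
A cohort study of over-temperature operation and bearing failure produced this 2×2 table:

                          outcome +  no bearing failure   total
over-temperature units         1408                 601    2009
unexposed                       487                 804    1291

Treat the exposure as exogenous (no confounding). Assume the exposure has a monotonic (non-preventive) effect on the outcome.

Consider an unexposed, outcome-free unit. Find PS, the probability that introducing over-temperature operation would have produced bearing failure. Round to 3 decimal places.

PS ≈ 0.520

p₁ = P(outcome | exposed) = 1408/2009 = 0.70085
p₀ = P(outcome | unexposed) = 487/1291 = 0.37723
Under exogeneity and monotonicity, PS = (p₁ − p₀)/(1 − p₀).
PS = (0.70085 − 0.37723) / 0.62277 ≈ 0.5196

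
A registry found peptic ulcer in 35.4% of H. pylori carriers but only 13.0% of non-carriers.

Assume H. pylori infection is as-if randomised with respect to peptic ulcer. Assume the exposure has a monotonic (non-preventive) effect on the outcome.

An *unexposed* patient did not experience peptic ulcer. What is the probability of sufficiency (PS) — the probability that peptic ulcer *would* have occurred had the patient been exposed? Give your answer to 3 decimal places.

PS ≈ 0.257

p₁ = 0.354, p₀ = 0.13.
Under exogeneity and monotonicity, PS = (p₁ − p₀) / (1 − p₀).
PS = (0.354 − 0.13) / (1 − 0.13) = 0.224 / 0.87 ≈ 0.2575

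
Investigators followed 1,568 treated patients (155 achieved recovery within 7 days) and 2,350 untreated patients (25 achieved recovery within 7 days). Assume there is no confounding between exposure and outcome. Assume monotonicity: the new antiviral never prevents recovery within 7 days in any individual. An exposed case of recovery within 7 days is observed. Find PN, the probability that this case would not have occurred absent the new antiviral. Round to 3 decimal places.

p₁ = P(outcome | exposed) = 155/1568 = 0.098852
p₀ = P(outcome | unexposed) = 25/2350 = 0.010638
Under exogeneity and monotonicity, PN = (p₁ − p₀) / p₁.
PN = (0.098852 − 0.010638) / 0.098852 = 0.088214 / 0.098852 ≈ 0.8924

PN ≈ 0.892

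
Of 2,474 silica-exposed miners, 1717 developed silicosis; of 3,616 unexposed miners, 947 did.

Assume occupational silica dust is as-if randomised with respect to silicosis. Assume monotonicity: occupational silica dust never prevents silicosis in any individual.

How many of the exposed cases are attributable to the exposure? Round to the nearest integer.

p₁ = P(outcome | exposed) = 1717/2474 = 0.69402
p₀ = P(outcome | unexposed) = 947/3616 = 0.26189
PN = (p₁ − p₀)/p₁ = (0.69402 − 0.26189) / 0.69402 ≈ 0.62264.
Attributable cases ≈ PN × (exposed cases) = 0.62264 × 1717 ≈ 1069.08.

about 1069 cases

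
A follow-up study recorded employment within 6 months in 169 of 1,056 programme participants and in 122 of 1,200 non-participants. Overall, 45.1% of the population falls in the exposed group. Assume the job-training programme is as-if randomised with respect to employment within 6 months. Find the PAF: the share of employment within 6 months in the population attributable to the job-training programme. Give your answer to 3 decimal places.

p₁ = P(outcome | exposed) = 169/1056 = 0.16004
p₀ = P(outcome | unexposed) = 122/1200 = 0.10167
Overall risk P(Y=1) = π·p₁ + (1−π)·p₀ = 0.451×0.16004 + 0.549×0.10167 = 0.12799.
Under exogeneity, PAF = [P(Y=1) − p₀] / P(Y=1).
PAF = (0.12799 − 0.10167) / 0.12799 ≈ 0.2057

PAF ≈ 0.206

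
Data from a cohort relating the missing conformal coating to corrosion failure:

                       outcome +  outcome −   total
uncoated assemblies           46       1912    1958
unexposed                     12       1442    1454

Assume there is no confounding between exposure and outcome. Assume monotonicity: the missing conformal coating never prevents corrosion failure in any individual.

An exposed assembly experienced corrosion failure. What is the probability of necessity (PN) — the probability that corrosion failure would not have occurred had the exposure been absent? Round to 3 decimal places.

PN ≈ 0.649

p₁ = P(outcome | exposed) = 46/1958 = 0.023493
p₀ = P(outcome | unexposed) = 12/1454 = 0.0082531
Under exogeneity and monotonicity, PN = (p₁ − p₀) / p₁.
PN = (0.023493 − 0.0082531) / 0.023493 = 0.01524 / 0.023493 ≈ 0.6487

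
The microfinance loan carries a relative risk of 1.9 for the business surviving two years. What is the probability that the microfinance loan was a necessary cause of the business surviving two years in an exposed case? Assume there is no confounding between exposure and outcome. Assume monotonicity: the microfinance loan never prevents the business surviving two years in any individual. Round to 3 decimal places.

PN ≈ 0.474

Under exogeneity and monotonicity, PN = (RR − 1) / RR = 1 − 1/RR.
PN = (1.9 − 1) / 1.9 = 0.9 / 1.9 ≈ 0.4737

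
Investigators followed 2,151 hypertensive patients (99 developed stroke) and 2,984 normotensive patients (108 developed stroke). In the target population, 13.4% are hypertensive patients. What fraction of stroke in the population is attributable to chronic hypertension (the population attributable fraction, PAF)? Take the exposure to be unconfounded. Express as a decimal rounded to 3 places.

p₁ = P(outcome | exposed) = 99/2151 = 0.046025
p₀ = P(outcome | unexposed) = 108/2984 = 0.036193
Overall risk P(Y=1) = π·p₁ + (1−π)·p₀ = 0.134×0.046025 + 0.866×0.036193 = 0.037511.
Under exogeneity, PAF = [P(Y=1) − p₀] / P(Y=1).
PAF = (0.037511 − 0.036193) / 0.037511 ≈ 0.0351

PAF ≈ 0.035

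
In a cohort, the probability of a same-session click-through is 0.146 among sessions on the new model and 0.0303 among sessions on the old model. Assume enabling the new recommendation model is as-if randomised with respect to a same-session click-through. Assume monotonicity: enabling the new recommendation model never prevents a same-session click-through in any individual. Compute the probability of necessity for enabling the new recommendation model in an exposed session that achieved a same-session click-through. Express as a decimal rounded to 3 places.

PN ≈ 0.792

Let p₁ = 0.146, p₀ = 0.0303.
Under exogeneity and monotonicity, PN = (p₁ − p₀) / p₁.
PN = (0.146 − 0.0303) / 0.146 = 0.1157 / 0.146 ≈ 0.7925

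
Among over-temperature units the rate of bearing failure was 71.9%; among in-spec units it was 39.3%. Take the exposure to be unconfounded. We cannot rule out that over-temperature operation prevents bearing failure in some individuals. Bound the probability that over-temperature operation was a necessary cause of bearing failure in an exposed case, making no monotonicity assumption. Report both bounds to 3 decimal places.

p₁ = 0.719, p₀ = 0.393.
Under exogeneity alone the bounds on PN are max{0,(p₁−p₀)/p₁} ≤ PN ≤ min{1,(1−p₀)/p₁}.
  lower = (p₁ − p₀)/p₁ = 0.326 / 0.719 ≈ 0.4534
  upper = min{1, (1 − p₀)/p₁} = 0.607 / 0.719 ≈ 0.8442

0.453 ≤ PN ≤ 0.844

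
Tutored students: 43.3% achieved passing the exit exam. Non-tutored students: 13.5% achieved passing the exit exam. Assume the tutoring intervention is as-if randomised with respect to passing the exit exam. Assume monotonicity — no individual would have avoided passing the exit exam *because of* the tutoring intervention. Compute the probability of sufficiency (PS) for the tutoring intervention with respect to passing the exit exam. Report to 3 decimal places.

p₁ = 0.433, p₀ = 0.135.
Under exogeneity and monotonicity, PS = (p₁ − p₀) / (1 − p₀).
PS = (0.433 − 0.135) / (1 − 0.135) = 0.298 / 0.865 ≈ 0.3445

PS ≈ 0.345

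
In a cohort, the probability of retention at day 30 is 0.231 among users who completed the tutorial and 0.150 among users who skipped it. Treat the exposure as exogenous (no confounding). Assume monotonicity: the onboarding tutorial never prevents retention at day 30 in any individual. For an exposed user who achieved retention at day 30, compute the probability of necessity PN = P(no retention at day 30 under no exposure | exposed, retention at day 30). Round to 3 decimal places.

PN ≈ 0.351

Let p₁ = 0.231, p₀ = 0.15.
Under exogeneity and monotonicity, PN = (p₁ − p₀) / p₁.
PN = (0.231 − 0.15) / 0.231 = 0.081 / 0.231 ≈ 0.3506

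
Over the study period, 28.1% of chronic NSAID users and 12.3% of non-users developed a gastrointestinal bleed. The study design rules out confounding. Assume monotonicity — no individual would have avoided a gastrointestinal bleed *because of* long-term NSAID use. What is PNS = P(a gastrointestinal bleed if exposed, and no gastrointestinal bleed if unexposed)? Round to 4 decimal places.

p₁ = 0.281, p₀ = 0.123.
Under exogeneity and monotonicity, PNS = p₁ − p₀.
PNS = 0.281 − 0.123 = 0.158

PNS ≈ 0.1580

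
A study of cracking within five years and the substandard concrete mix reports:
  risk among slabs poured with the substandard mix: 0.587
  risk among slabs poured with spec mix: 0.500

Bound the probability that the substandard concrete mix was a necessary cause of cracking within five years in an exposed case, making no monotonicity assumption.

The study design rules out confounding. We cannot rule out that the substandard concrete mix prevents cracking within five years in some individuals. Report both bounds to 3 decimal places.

Let p₁ = 0.587, p₀ = 0.5.
Under exogeneity alone the bounds on PN are max{0,(p₁−p₀)/p₁} ≤ PN ≤ min{1,(1−p₀)/p₁}.
  lower = (p₁ − p₀)/p₁ = 0.087 / 0.587 ≈ 0.1482
  upper = min{1, (1 − p₀)/p₁} = 0.5 / 0.587 ≈ 0.8518

0.148 ≤ PN ≤ 0.852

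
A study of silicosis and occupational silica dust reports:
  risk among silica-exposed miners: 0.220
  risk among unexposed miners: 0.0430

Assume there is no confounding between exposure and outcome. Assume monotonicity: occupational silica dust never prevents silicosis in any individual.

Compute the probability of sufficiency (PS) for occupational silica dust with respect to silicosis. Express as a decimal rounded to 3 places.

Let p₁ = 0.22, p₀ = 0.043.
Under exogeneity and monotonicity, PS = (p₁ − p₀) / (1 − p₀).
PS = (0.22 − 0.043) / (1 − 0.043) = 0.177 / 0.957 ≈ 0.1850

PS ≈ 0.185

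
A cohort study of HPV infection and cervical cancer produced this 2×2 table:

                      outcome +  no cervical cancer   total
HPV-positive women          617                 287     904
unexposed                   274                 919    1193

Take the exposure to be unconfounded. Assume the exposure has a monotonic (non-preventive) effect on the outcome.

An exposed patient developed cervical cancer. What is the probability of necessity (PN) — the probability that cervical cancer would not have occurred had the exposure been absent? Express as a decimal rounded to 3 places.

p₁ = P(outcome | exposed) = 617/904 = 0.68252
p₀ = P(outcome | unexposed) = 274/1193 = 0.22967
Under exogeneity and monotonicity, PN = (p₁ − p₀) / p₁.
PN = (0.68252 − 0.22967) / 0.68252 = 0.45285 / 0.68252 ≈ 0.6635

PN ≈ 0.663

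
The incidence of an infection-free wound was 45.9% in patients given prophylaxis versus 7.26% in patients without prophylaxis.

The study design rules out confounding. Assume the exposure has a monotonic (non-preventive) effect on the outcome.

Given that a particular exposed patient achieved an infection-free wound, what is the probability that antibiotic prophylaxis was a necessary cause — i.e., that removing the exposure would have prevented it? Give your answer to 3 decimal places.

PN ≈ 0.842

p₁ = 0.459, p₀ = 0.0726.
Under exogeneity and monotonicity, PN = (p₁ − p₀) / p₁.
PN = (0.459 − 0.0726) / 0.459 = 0.3864 / 0.459 ≈ 0.8418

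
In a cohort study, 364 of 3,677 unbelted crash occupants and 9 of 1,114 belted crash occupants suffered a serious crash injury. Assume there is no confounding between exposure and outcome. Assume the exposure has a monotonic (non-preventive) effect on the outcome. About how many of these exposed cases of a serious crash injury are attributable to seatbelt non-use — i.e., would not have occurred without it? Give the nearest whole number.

p₁ = P(outcome | exposed) = 364/3677 = 0.098994
p₀ = P(outcome | unexposed) = 9/1114 = 0.008079
PN = (p₁ − p₀)/p₁ = (0.098994 − 0.008079) / 0.098994 ≈ 0.91839.
Attributable cases ≈ PN × (exposed cases) = 0.91839 × 364 ≈ 334.29.

about 334 cases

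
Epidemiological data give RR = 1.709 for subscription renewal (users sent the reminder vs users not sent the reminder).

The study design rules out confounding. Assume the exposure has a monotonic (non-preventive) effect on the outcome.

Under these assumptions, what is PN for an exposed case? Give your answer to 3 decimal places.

Under exogeneity and monotonicity, PN = (RR − 1) / RR = 1 − 1/RR.
PN = (1.709 − 1) / 1.709 = 0.709 / 1.709 ≈ 0.4149

PN ≈ 0.415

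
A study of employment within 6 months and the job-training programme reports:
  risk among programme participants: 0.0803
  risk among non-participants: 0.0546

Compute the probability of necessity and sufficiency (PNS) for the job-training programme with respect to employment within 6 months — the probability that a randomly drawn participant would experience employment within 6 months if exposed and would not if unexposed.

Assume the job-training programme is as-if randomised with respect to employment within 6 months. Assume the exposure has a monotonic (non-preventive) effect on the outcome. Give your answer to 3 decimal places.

Let p₁ = 0.0803, p₀ = 0.0546.
Under exogeneity and monotonicity, PNS = p₁ − p₀.
PNS = 0.0803 − 0.0546 = 0.0257

PNS ≈ 0.026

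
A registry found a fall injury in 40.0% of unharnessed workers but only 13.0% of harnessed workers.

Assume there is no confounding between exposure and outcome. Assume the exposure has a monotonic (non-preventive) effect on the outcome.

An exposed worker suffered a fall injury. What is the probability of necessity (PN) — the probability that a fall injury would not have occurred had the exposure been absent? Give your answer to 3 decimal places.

PN ≈ 0.675

p₁ = 0.4, p₀ = 0.13.
Under exogeneity and monotonicity, PN = (p₁ − p₀) / p₁.
PN = (0.4 − 0.13) / 0.4 = 0.27 / 0.4 ≈ 0.6750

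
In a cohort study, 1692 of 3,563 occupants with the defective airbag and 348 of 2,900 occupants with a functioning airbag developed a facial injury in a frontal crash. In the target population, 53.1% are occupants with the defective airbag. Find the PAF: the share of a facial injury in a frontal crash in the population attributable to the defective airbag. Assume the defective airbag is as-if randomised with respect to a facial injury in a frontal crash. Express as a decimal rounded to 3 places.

PAF ≈ 0.611

p₁ = P(outcome | exposed) = 1692/3563 = 0.47488
p₀ = P(outcome | unexposed) = 348/2900 = 0.12
Overall risk P(Y=1) = π·p₁ + (1−π)·p₀ = 0.531×0.47488 + 0.469×0.12 = 0.30844.
Under exogeneity, PAF = [P(Y=1) − p₀] / P(Y=1).
PAF = (0.30844 − 0.12) / 0.30844 ≈ 0.6109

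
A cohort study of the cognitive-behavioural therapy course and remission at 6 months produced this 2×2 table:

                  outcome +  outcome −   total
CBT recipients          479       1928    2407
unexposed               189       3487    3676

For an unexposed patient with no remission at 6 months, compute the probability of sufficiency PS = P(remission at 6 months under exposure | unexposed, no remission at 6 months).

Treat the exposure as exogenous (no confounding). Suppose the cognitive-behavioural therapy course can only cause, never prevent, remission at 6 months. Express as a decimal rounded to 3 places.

p₁ = P(outcome | exposed) = 479/2407 = 0.199
p₀ = P(outcome | unexposed) = 189/3676 = 0.051415
Under exogeneity and monotonicity, PS = (p₁ − p₀) / (1 − p₀).
PS = (0.199 − 0.051415) / (1 − 0.051415) = 0.14759 / 0.94859 ≈ 0.1556

PS ≈ 0.156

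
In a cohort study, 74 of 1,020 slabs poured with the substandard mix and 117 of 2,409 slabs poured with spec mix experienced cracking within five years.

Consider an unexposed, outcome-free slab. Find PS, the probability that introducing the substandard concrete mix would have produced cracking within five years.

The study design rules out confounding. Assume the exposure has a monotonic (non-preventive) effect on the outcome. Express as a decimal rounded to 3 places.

PS ≈ 0.025

p₁ = P(outcome | exposed) = 74/1020 = 0.072549
p₀ = P(outcome | unexposed) = 117/2409 = 0.048568
Under exogeneity and monotonicity, PS = (p₁ − p₀) / (1 − p₀).
PS = (0.072549 − 0.048568) / (1 − 0.048568) = 0.023981 / 0.95143 ≈ 0.0252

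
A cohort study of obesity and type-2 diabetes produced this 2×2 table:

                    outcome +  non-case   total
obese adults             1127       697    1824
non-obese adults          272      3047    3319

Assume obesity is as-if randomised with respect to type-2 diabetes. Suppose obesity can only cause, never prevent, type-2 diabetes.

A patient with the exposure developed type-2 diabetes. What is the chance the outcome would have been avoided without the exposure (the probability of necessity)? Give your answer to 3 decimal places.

PN ≈ 0.867

p₁ = P(outcome | exposed) = 1127/1824 = 0.61787
p₀ = P(outcome | unexposed) = 272/3319 = 0.081952
Under exogeneity and monotonicity, PN = (p₁ − p₀) / p₁.
PN = (0.61787 − 0.081952) / 0.61787 = 0.53592 / 0.61787 ≈ 0.8674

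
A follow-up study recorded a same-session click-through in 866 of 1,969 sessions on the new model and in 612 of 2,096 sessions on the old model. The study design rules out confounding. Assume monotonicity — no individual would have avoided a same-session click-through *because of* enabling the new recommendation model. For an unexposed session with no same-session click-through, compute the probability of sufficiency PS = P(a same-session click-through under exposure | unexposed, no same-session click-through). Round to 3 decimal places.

PS ≈ 0.209

p₁ = P(outcome | exposed) = 866/1969 = 0.43982
p₀ = P(outcome | unexposed) = 612/2096 = 0.29198
Under exogeneity and monotonicity, PS = (p₁ − p₀) / (1 − p₀).
PS = (0.43982 − 0.29198) / (1 − 0.29198) = 0.14783 / 0.70802 ≈ 0.2088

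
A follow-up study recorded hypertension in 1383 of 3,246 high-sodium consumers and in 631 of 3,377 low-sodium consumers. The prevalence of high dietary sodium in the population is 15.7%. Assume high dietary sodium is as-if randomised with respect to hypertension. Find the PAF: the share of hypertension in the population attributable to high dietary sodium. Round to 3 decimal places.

p₁ = P(outcome | exposed) = 1383/3246 = 0.42606
p₀ = P(outcome | unexposed) = 631/3377 = 0.18685
Overall risk P(Y=1) = π·p₁ + (1−π)·p₀ = 0.157×0.42606 + 0.843×0.18685 = 0.22441.
Under exogeneity, PAF = [P(Y=1) − p₀] / P(Y=1).
PAF = (0.22441 − 0.18685) / 0.22441 ≈ 0.1674

PAF ≈ 0.167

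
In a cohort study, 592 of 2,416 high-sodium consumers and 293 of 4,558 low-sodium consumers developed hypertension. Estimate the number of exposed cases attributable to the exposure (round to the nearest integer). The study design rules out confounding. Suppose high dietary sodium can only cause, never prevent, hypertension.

about 437 cases

p₁ = P(outcome | exposed) = 592/2416 = 0.24503
p₀ = P(outcome | unexposed) = 293/4558 = 0.064283
PN = (p₁ − p₀)/p₁ = (0.24503 − 0.064283) / 0.24503 ≈ 0.73766.
Attributable cases ≈ PN × (exposed cases) = 0.73766 × 592 ≈ 436.69.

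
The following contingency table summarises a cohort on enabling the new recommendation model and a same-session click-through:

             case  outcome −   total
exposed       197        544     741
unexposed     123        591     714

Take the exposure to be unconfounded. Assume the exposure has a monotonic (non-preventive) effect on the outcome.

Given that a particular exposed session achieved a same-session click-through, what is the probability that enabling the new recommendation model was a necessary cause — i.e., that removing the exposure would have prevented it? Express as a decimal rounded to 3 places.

PN ≈ 0.352

p₁ = P(outcome | exposed) = 197/741 = 0.26586
p₀ = P(outcome | unexposed) = 123/714 = 0.17227
Under exogeneity and monotonicity, PN = (p₁ − p₀)/p₁.
PN = (0.26586 − 0.17227) / 0.26586 ≈ 0.3520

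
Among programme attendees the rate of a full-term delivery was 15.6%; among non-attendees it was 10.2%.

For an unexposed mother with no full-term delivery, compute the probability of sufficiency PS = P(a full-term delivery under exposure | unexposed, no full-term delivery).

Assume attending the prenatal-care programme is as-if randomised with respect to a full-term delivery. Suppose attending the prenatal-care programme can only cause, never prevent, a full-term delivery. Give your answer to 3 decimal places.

p₁ = 0.156, p₀ = 0.102.
Under exogeneity and monotonicity, PS = (p₁ − p₀) / (1 − p₀).
PS = (0.156 − 0.102) / (1 − 0.102) = 0.054 / 0.898 ≈ 0.0601

PS ≈ 0.060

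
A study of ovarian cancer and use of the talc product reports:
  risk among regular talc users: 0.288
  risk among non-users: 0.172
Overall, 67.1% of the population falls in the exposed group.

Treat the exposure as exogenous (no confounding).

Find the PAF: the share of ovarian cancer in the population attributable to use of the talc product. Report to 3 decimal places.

Let p₁ = 0.288, p₀ = 0.172.
Overall risk P(Y=1) = π·p₁ + (1−π)·p₀ = 0.671×0.288 + 0.329×0.172 = 0.24984.
Under exogeneity, PAF = [P(Y=1) − p₀] / P(Y=1).
PAF = (0.24984 − 0.172) / 0.24984 ≈ 0.3115

PAF ≈ 0.312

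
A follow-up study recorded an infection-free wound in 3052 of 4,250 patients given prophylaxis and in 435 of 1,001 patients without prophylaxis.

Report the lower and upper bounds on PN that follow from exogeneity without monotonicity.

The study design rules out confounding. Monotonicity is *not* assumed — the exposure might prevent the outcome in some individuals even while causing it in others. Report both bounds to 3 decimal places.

0.395 ≤ PN ≤ 0.787

p₁ = P(outcome | exposed) = 3052/4250 = 0.71812
p₀ = P(outcome | unexposed) = 435/1001 = 0.43457
Under exogeneity alone the bounds on PN are max{0,(p₁−p₀)/p₁} ≤ PN ≤ min{1,(1−p₀)/p₁}.
  lower = (p₁ − p₀)/p₁ = 0.28355 / 0.71812 ≈ 0.3949
  upper = min{1, (1 − p₀)/p₁} = 0.56543 / 0.71812 ≈ 0.7874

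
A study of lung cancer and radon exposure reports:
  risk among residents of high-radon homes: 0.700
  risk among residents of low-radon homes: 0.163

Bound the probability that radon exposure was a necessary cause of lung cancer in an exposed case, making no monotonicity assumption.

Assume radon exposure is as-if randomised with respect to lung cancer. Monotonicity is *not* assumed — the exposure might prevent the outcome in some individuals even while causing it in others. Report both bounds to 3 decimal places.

0.767 ≤ PN ≤ 1.000

Let p₁ = 0.7, p₀ = 0.163.
Under exogeneity alone the bounds on PN are max{0,(p₁−p₀)/p₁} ≤ PN ≤ min{1,(1−p₀)/p₁}.
  lower = (p₁ − p₀)/p₁ = 0.537 / 0.7 ≈ 0.7671
  upper = min{1, (1 − p₀)/p₁} = 0.837 / 0.7 ≈ 1.1957 → capped at 1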